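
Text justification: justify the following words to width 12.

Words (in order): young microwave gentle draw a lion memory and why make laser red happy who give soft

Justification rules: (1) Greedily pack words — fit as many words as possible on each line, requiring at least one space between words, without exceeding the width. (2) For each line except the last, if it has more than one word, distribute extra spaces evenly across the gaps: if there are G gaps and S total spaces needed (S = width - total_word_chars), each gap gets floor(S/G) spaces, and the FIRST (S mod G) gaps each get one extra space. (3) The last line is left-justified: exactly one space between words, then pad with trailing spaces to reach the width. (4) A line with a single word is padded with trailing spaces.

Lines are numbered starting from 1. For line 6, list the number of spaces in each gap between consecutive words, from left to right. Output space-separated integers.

Answer: 5

Derivation:
Line 1: ['young'] (min_width=5, slack=7)
Line 2: ['microwave'] (min_width=9, slack=3)
Line 3: ['gentle', 'draw'] (min_width=11, slack=1)
Line 4: ['a', 'lion'] (min_width=6, slack=6)
Line 5: ['memory', 'and'] (min_width=10, slack=2)
Line 6: ['why', 'make'] (min_width=8, slack=4)
Line 7: ['laser', 'red'] (min_width=9, slack=3)
Line 8: ['happy', 'who'] (min_width=9, slack=3)
Line 9: ['give', 'soft'] (min_width=9, slack=3)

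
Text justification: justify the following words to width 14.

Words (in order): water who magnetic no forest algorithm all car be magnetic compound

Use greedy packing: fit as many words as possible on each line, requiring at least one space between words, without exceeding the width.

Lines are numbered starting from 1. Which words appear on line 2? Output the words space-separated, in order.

Answer: magnetic no

Derivation:
Line 1: ['water', 'who'] (min_width=9, slack=5)
Line 2: ['magnetic', 'no'] (min_width=11, slack=3)
Line 3: ['forest'] (min_width=6, slack=8)
Line 4: ['algorithm', 'all'] (min_width=13, slack=1)
Line 5: ['car', 'be'] (min_width=6, slack=8)
Line 6: ['magnetic'] (min_width=8, slack=6)
Line 7: ['compound'] (min_width=8, slack=6)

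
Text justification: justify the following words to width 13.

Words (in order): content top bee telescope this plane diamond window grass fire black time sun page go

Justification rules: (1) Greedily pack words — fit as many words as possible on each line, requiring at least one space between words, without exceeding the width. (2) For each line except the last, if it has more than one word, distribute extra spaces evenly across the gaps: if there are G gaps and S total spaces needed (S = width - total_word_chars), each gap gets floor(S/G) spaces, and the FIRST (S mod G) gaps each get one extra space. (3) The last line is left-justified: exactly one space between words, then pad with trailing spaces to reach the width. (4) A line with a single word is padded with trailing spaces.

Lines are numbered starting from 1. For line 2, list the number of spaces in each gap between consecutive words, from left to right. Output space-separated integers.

Answer: 1

Derivation:
Line 1: ['content', 'top'] (min_width=11, slack=2)
Line 2: ['bee', 'telescope'] (min_width=13, slack=0)
Line 3: ['this', 'plane'] (min_width=10, slack=3)
Line 4: ['diamond'] (min_width=7, slack=6)
Line 5: ['window', 'grass'] (min_width=12, slack=1)
Line 6: ['fire', 'black'] (min_width=10, slack=3)
Line 7: ['time', 'sun', 'page'] (min_width=13, slack=0)
Line 8: ['go'] (min_width=2, slack=11)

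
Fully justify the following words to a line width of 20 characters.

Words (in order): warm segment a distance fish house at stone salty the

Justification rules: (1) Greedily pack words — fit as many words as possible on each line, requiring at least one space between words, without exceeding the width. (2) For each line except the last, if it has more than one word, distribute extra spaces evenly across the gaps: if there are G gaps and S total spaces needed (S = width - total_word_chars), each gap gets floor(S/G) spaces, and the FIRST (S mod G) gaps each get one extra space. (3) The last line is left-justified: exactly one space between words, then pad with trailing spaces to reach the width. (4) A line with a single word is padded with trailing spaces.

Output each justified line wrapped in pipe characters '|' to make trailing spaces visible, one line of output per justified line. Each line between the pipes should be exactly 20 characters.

Line 1: ['warm', 'segment', 'a'] (min_width=14, slack=6)
Line 2: ['distance', 'fish', 'house'] (min_width=19, slack=1)
Line 3: ['at', 'stone', 'salty', 'the'] (min_width=18, slack=2)

Answer: |warm    segment    a|
|distance  fish house|
|at stone salty the  |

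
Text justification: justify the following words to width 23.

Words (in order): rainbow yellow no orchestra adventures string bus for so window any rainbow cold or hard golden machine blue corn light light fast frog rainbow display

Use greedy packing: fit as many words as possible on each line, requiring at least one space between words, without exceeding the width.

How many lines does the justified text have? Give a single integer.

Answer: 8

Derivation:
Line 1: ['rainbow', 'yellow', 'no'] (min_width=17, slack=6)
Line 2: ['orchestra', 'adventures'] (min_width=20, slack=3)
Line 3: ['string', 'bus', 'for', 'so'] (min_width=17, slack=6)
Line 4: ['window', 'any', 'rainbow', 'cold'] (min_width=23, slack=0)
Line 5: ['or', 'hard', 'golden', 'machine'] (min_width=22, slack=1)
Line 6: ['blue', 'corn', 'light', 'light'] (min_width=21, slack=2)
Line 7: ['fast', 'frog', 'rainbow'] (min_width=17, slack=6)
Line 8: ['display'] (min_width=7, slack=16)
Total lines: 8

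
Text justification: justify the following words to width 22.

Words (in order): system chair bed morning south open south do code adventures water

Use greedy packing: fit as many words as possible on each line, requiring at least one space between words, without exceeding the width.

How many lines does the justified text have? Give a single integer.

Answer: 4

Derivation:
Line 1: ['system', 'chair', 'bed'] (min_width=16, slack=6)
Line 2: ['morning', 'south', 'open'] (min_width=18, slack=4)
Line 3: ['south', 'do', 'code'] (min_width=13, slack=9)
Line 4: ['adventures', 'water'] (min_width=16, slack=6)
Total lines: 4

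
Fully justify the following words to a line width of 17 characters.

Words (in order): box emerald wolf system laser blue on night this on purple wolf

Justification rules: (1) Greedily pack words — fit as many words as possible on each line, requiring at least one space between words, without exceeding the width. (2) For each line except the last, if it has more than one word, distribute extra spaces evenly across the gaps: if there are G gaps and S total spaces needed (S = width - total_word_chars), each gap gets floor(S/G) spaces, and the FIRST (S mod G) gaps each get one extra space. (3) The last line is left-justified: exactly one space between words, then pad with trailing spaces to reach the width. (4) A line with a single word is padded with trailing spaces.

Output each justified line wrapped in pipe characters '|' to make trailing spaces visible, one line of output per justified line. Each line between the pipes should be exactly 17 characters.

Answer: |box  emerald wolf|
|system laser blue|
|on  night this on|
|purple wolf      |

Derivation:
Line 1: ['box', 'emerald', 'wolf'] (min_width=16, slack=1)
Line 2: ['system', 'laser', 'blue'] (min_width=17, slack=0)
Line 3: ['on', 'night', 'this', 'on'] (min_width=16, slack=1)
Line 4: ['purple', 'wolf'] (min_width=11, slack=6)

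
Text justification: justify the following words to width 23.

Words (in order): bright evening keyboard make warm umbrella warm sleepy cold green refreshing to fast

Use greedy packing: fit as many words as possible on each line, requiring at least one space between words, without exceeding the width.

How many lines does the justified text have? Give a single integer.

Answer: 4

Derivation:
Line 1: ['bright', 'evening', 'keyboard'] (min_width=23, slack=0)
Line 2: ['make', 'warm', 'umbrella', 'warm'] (min_width=23, slack=0)
Line 3: ['sleepy', 'cold', 'green'] (min_width=17, slack=6)
Line 4: ['refreshing', 'to', 'fast'] (min_width=18, slack=5)
Total lines: 4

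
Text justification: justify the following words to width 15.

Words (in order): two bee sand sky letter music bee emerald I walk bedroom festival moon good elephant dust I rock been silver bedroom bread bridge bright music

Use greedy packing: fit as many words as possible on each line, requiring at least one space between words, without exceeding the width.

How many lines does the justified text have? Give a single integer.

Line 1: ['two', 'bee', 'sand'] (min_width=12, slack=3)
Line 2: ['sky', 'letter'] (min_width=10, slack=5)
Line 3: ['music', 'bee'] (min_width=9, slack=6)
Line 4: ['emerald', 'I', 'walk'] (min_width=14, slack=1)
Line 5: ['bedroom'] (min_width=7, slack=8)
Line 6: ['festival', 'moon'] (min_width=13, slack=2)
Line 7: ['good', 'elephant'] (min_width=13, slack=2)
Line 8: ['dust', 'I', 'rock'] (min_width=11, slack=4)
Line 9: ['been', 'silver'] (min_width=11, slack=4)
Line 10: ['bedroom', 'bread'] (min_width=13, slack=2)
Line 11: ['bridge', 'bright'] (min_width=13, slack=2)
Line 12: ['music'] (min_width=5, slack=10)
Total lines: 12

Answer: 12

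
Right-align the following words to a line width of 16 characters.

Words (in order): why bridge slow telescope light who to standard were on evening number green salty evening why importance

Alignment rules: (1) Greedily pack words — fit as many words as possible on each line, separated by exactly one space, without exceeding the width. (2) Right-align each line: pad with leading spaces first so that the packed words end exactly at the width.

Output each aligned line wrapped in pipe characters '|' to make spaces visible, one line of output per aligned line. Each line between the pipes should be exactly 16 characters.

Answer: | why bridge slow|
| telescope light|
| who to standard|
| were on evening|
|    number green|
|   salty evening|
|  why importance|

Derivation:
Line 1: ['why', 'bridge', 'slow'] (min_width=15, slack=1)
Line 2: ['telescope', 'light'] (min_width=15, slack=1)
Line 3: ['who', 'to', 'standard'] (min_width=15, slack=1)
Line 4: ['were', 'on', 'evening'] (min_width=15, slack=1)
Line 5: ['number', 'green'] (min_width=12, slack=4)
Line 6: ['salty', 'evening'] (min_width=13, slack=3)
Line 7: ['why', 'importance'] (min_width=14, slack=2)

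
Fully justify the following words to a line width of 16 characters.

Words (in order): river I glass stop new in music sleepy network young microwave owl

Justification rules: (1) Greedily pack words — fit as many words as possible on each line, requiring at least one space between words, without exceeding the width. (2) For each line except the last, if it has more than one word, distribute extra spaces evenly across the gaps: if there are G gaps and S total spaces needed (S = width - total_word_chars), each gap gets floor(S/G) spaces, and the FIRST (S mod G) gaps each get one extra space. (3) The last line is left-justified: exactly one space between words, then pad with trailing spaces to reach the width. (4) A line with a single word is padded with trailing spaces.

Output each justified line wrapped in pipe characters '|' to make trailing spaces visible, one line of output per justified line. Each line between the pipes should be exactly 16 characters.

Answer: |river   I  glass|
|stop    new   in|
|music     sleepy|
|network    young|
|microwave owl   |

Derivation:
Line 1: ['river', 'I', 'glass'] (min_width=13, slack=3)
Line 2: ['stop', 'new', 'in'] (min_width=11, slack=5)
Line 3: ['music', 'sleepy'] (min_width=12, slack=4)
Line 4: ['network', 'young'] (min_width=13, slack=3)
Line 5: ['microwave', 'owl'] (min_width=13, slack=3)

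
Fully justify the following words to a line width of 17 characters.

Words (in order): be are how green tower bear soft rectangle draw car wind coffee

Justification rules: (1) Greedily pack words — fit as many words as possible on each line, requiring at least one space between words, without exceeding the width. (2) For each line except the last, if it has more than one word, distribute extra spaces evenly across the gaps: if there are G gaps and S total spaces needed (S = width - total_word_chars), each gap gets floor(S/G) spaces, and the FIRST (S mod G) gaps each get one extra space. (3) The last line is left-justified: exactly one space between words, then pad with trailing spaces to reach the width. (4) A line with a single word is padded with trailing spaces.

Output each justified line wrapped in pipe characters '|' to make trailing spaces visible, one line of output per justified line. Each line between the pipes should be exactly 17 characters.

Answer: |be  are how green|
|tower  bear  soft|
|rectangle    draw|
|car wind coffee  |

Derivation:
Line 1: ['be', 'are', 'how', 'green'] (min_width=16, slack=1)
Line 2: ['tower', 'bear', 'soft'] (min_width=15, slack=2)
Line 3: ['rectangle', 'draw'] (min_width=14, slack=3)
Line 4: ['car', 'wind', 'coffee'] (min_width=15, slack=2)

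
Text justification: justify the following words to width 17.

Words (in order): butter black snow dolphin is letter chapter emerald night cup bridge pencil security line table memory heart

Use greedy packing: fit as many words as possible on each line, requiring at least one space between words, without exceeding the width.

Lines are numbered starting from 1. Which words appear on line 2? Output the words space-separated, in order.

Line 1: ['butter', 'black', 'snow'] (min_width=17, slack=0)
Line 2: ['dolphin', 'is', 'letter'] (min_width=17, slack=0)
Line 3: ['chapter', 'emerald'] (min_width=15, slack=2)
Line 4: ['night', 'cup', 'bridge'] (min_width=16, slack=1)
Line 5: ['pencil', 'security'] (min_width=15, slack=2)
Line 6: ['line', 'table', 'memory'] (min_width=17, slack=0)
Line 7: ['heart'] (min_width=5, slack=12)

Answer: dolphin is letter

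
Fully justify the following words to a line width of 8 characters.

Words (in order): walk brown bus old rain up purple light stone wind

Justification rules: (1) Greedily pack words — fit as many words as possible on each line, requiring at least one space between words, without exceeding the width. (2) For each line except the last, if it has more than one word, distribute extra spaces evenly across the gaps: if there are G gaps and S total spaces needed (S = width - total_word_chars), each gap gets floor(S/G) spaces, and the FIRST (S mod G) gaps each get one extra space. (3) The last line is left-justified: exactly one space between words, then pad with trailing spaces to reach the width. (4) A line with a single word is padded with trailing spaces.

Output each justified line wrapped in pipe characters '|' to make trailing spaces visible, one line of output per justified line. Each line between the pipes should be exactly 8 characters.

Line 1: ['walk'] (min_width=4, slack=4)
Line 2: ['brown'] (min_width=5, slack=3)
Line 3: ['bus', 'old'] (min_width=7, slack=1)
Line 4: ['rain', 'up'] (min_width=7, slack=1)
Line 5: ['purple'] (min_width=6, slack=2)
Line 6: ['light'] (min_width=5, slack=3)
Line 7: ['stone'] (min_width=5, slack=3)
Line 8: ['wind'] (min_width=4, slack=4)

Answer: |walk    |
|brown   |
|bus  old|
|rain  up|
|purple  |
|light   |
|stone   |
|wind    |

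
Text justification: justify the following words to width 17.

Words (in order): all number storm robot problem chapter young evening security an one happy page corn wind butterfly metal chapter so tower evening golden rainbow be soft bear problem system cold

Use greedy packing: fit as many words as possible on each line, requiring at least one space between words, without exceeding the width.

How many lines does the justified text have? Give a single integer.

Line 1: ['all', 'number', 'storm'] (min_width=16, slack=1)
Line 2: ['robot', 'problem'] (min_width=13, slack=4)
Line 3: ['chapter', 'young'] (min_width=13, slack=4)
Line 4: ['evening', 'security'] (min_width=16, slack=1)
Line 5: ['an', 'one', 'happy', 'page'] (min_width=17, slack=0)
Line 6: ['corn', 'wind'] (min_width=9, slack=8)
Line 7: ['butterfly', 'metal'] (min_width=15, slack=2)
Line 8: ['chapter', 'so', 'tower'] (min_width=16, slack=1)
Line 9: ['evening', 'golden'] (min_width=14, slack=3)
Line 10: ['rainbow', 'be', 'soft'] (min_width=15, slack=2)
Line 11: ['bear', 'problem'] (min_width=12, slack=5)
Line 12: ['system', 'cold'] (min_width=11, slack=6)
Total lines: 12

Answer: 12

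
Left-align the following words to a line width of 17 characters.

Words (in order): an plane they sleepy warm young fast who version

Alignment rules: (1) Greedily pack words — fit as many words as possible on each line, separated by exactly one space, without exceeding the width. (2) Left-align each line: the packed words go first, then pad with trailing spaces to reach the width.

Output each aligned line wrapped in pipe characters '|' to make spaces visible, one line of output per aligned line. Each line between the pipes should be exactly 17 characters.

Line 1: ['an', 'plane', 'they'] (min_width=13, slack=4)
Line 2: ['sleepy', 'warm', 'young'] (min_width=17, slack=0)
Line 3: ['fast', 'who', 'version'] (min_width=16, slack=1)

Answer: |an plane they    |
|sleepy warm young|
|fast who version |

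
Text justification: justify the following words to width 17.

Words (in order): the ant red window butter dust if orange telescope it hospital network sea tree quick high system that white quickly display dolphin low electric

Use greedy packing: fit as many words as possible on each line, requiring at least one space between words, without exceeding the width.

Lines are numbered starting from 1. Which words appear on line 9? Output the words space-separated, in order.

Answer: display dolphin

Derivation:
Line 1: ['the', 'ant', 'red'] (min_width=11, slack=6)
Line 2: ['window', 'butter'] (min_width=13, slack=4)
Line 3: ['dust', 'if', 'orange'] (min_width=14, slack=3)
Line 4: ['telescope', 'it'] (min_width=12, slack=5)
Line 5: ['hospital', 'network'] (min_width=16, slack=1)
Line 6: ['sea', 'tree', 'quick'] (min_width=14, slack=3)
Line 7: ['high', 'system', 'that'] (min_width=16, slack=1)
Line 8: ['white', 'quickly'] (min_width=13, slack=4)
Line 9: ['display', 'dolphin'] (min_width=15, slack=2)
Line 10: ['low', 'electric'] (min_width=12, slack=5)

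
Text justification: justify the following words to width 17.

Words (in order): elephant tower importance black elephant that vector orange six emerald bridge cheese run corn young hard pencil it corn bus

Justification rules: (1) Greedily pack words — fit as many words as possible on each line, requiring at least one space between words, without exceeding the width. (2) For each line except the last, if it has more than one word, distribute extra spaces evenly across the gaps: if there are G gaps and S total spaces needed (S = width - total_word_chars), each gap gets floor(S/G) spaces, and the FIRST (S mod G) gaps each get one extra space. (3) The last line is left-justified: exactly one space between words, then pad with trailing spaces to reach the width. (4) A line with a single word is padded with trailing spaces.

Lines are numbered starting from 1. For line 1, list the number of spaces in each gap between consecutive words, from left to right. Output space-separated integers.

Line 1: ['elephant', 'tower'] (min_width=14, slack=3)
Line 2: ['importance', 'black'] (min_width=16, slack=1)
Line 3: ['elephant', 'that'] (min_width=13, slack=4)
Line 4: ['vector', 'orange', 'six'] (min_width=17, slack=0)
Line 5: ['emerald', 'bridge'] (min_width=14, slack=3)
Line 6: ['cheese', 'run', 'corn'] (min_width=15, slack=2)
Line 7: ['young', 'hard', 'pencil'] (min_width=17, slack=0)
Line 8: ['it', 'corn', 'bus'] (min_width=11, slack=6)

Answer: 4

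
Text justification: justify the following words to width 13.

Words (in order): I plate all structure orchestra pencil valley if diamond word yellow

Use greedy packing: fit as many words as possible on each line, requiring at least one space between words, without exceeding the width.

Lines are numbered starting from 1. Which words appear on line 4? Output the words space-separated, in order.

Answer: pencil valley

Derivation:
Line 1: ['I', 'plate', 'all'] (min_width=11, slack=2)
Line 2: ['structure'] (min_width=9, slack=4)
Line 3: ['orchestra'] (min_width=9, slack=4)
Line 4: ['pencil', 'valley'] (min_width=13, slack=0)
Line 5: ['if', 'diamond'] (min_width=10, slack=3)
Line 6: ['word', 'yellow'] (min_width=11, slack=2)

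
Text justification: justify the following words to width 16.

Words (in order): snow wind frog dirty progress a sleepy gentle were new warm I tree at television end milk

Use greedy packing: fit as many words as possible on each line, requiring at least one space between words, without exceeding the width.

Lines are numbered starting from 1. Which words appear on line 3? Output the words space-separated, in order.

Answer: sleepy gentle

Derivation:
Line 1: ['snow', 'wind', 'frog'] (min_width=14, slack=2)
Line 2: ['dirty', 'progress', 'a'] (min_width=16, slack=0)
Line 3: ['sleepy', 'gentle'] (min_width=13, slack=3)
Line 4: ['were', 'new', 'warm', 'I'] (min_width=15, slack=1)
Line 5: ['tree', 'at'] (min_width=7, slack=9)
Line 6: ['television', 'end'] (min_width=14, slack=2)
Line 7: ['milk'] (min_width=4, slack=12)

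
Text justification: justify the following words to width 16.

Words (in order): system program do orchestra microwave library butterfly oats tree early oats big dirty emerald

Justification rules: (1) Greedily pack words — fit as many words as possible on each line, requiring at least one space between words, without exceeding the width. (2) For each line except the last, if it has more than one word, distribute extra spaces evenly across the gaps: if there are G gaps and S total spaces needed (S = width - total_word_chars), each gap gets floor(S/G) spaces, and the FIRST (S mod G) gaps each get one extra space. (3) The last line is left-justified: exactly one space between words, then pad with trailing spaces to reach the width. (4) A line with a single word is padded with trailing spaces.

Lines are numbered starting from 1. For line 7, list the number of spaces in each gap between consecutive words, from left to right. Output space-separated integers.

Answer: 8

Derivation:
Line 1: ['system', 'program'] (min_width=14, slack=2)
Line 2: ['do', 'orchestra'] (min_width=12, slack=4)
Line 3: ['microwave'] (min_width=9, slack=7)
Line 4: ['library'] (min_width=7, slack=9)
Line 5: ['butterfly', 'oats'] (min_width=14, slack=2)
Line 6: ['tree', 'early', 'oats'] (min_width=15, slack=1)
Line 7: ['big', 'dirty'] (min_width=9, slack=7)
Line 8: ['emerald'] (min_width=7, slack=9)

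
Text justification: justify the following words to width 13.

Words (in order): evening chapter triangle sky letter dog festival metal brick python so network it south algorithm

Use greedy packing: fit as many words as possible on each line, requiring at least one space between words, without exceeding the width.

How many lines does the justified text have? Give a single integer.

Answer: 10

Derivation:
Line 1: ['evening'] (min_width=7, slack=6)
Line 2: ['chapter'] (min_width=7, slack=6)
Line 3: ['triangle', 'sky'] (min_width=12, slack=1)
Line 4: ['letter', 'dog'] (min_width=10, slack=3)
Line 5: ['festival'] (min_width=8, slack=5)
Line 6: ['metal', 'brick'] (min_width=11, slack=2)
Line 7: ['python', 'so'] (min_width=9, slack=4)
Line 8: ['network', 'it'] (min_width=10, slack=3)
Line 9: ['south'] (min_width=5, slack=8)
Line 10: ['algorithm'] (min_width=9, slack=4)
Total lines: 10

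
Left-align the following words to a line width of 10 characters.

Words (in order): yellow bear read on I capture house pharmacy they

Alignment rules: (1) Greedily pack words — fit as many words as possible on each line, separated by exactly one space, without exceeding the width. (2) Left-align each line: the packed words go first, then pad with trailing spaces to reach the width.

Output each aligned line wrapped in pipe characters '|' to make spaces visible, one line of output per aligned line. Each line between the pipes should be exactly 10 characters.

Answer: |yellow    |
|bear read |
|on I      |
|capture   |
|house     |
|pharmacy  |
|they      |

Derivation:
Line 1: ['yellow'] (min_width=6, slack=4)
Line 2: ['bear', 'read'] (min_width=9, slack=1)
Line 3: ['on', 'I'] (min_width=4, slack=6)
Line 4: ['capture'] (min_width=7, slack=3)
Line 5: ['house'] (min_width=5, slack=5)
Line 6: ['pharmacy'] (min_width=8, slack=2)
Line 7: ['they'] (min_width=4, slack=6)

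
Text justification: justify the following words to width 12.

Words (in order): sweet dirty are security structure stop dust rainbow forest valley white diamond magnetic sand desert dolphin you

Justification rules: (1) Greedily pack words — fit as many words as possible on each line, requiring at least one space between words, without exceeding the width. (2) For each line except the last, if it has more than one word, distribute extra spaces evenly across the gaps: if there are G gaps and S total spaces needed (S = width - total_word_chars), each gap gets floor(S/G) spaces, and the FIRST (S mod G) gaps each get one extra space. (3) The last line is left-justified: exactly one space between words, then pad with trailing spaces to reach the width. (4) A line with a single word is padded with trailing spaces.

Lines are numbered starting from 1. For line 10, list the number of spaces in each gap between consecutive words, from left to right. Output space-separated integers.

Answer: 2

Derivation:
Line 1: ['sweet', 'dirty'] (min_width=11, slack=1)
Line 2: ['are', 'security'] (min_width=12, slack=0)
Line 3: ['structure'] (min_width=9, slack=3)
Line 4: ['stop', 'dust'] (min_width=9, slack=3)
Line 5: ['rainbow'] (min_width=7, slack=5)
Line 6: ['forest'] (min_width=6, slack=6)
Line 7: ['valley', 'white'] (min_width=12, slack=0)
Line 8: ['diamond'] (min_width=7, slack=5)
Line 9: ['magnetic'] (min_width=8, slack=4)
Line 10: ['sand', 'desert'] (min_width=11, slack=1)
Line 11: ['dolphin', 'you'] (min_width=11, slack=1)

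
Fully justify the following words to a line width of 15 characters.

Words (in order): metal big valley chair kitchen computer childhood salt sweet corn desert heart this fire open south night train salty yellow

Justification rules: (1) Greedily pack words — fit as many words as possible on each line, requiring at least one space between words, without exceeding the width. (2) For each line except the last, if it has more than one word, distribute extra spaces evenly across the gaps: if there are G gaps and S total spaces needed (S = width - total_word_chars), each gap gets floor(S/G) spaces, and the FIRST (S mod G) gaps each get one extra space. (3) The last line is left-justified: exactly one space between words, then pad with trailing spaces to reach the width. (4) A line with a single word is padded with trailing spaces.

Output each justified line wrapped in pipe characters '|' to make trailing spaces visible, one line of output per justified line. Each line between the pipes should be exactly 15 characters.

Line 1: ['metal', 'big'] (min_width=9, slack=6)
Line 2: ['valley', 'chair'] (min_width=12, slack=3)
Line 3: ['kitchen'] (min_width=7, slack=8)
Line 4: ['computer'] (min_width=8, slack=7)
Line 5: ['childhood', 'salt'] (min_width=14, slack=1)
Line 6: ['sweet', 'corn'] (min_width=10, slack=5)
Line 7: ['desert', 'heart'] (min_width=12, slack=3)
Line 8: ['this', 'fire', 'open'] (min_width=14, slack=1)
Line 9: ['south', 'night'] (min_width=11, slack=4)
Line 10: ['train', 'salty'] (min_width=11, slack=4)
Line 11: ['yellow'] (min_width=6, slack=9)

Answer: |metal       big|
|valley    chair|
|kitchen        |
|computer       |
|childhood  salt|
|sweet      corn|
|desert    heart|
|this  fire open|
|south     night|
|train     salty|
|yellow         |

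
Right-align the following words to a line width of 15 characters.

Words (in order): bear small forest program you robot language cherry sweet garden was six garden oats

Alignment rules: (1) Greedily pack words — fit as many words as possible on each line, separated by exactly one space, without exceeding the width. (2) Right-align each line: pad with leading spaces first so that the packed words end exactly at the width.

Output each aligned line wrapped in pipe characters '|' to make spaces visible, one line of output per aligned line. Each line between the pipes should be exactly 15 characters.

Line 1: ['bear', 'small'] (min_width=10, slack=5)
Line 2: ['forest', 'program'] (min_width=14, slack=1)
Line 3: ['you', 'robot'] (min_width=9, slack=6)
Line 4: ['language', 'cherry'] (min_width=15, slack=0)
Line 5: ['sweet', 'garden'] (min_width=12, slack=3)
Line 6: ['was', 'six', 'garden'] (min_width=14, slack=1)
Line 7: ['oats'] (min_width=4, slack=11)

Answer: |     bear small|
| forest program|
|      you robot|
|language cherry|
|   sweet garden|
| was six garden|
|           oats|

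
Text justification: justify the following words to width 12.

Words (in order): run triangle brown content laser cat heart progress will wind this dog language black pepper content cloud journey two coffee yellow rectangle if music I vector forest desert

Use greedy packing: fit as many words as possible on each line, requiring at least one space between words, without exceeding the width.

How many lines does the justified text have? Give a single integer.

Line 1: ['run', 'triangle'] (min_width=12, slack=0)
Line 2: ['brown'] (min_width=5, slack=7)
Line 3: ['content'] (min_width=7, slack=5)
Line 4: ['laser', 'cat'] (min_width=9, slack=3)
Line 5: ['heart'] (min_width=5, slack=7)
Line 6: ['progress'] (min_width=8, slack=4)
Line 7: ['will', 'wind'] (min_width=9, slack=3)
Line 8: ['this', 'dog'] (min_width=8, slack=4)
Line 9: ['language'] (min_width=8, slack=4)
Line 10: ['black', 'pepper'] (min_width=12, slack=0)
Line 11: ['content'] (min_width=7, slack=5)
Line 12: ['cloud'] (min_width=5, slack=7)
Line 13: ['journey', 'two'] (min_width=11, slack=1)
Line 14: ['coffee'] (min_width=6, slack=6)
Line 15: ['yellow'] (min_width=6, slack=6)
Line 16: ['rectangle', 'if'] (min_width=12, slack=0)
Line 17: ['music', 'I'] (min_width=7, slack=5)
Line 18: ['vector'] (min_width=6, slack=6)
Line 19: ['forest'] (min_width=6, slack=6)
Line 20: ['desert'] (min_width=6, slack=6)
Total lines: 20

Answer: 20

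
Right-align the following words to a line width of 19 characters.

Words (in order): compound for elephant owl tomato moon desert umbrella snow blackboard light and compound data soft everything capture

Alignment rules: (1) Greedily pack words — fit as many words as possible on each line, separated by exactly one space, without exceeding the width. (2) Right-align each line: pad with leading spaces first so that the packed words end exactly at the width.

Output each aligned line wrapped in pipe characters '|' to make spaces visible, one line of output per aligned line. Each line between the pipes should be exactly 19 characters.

Answer: |       compound for|
|elephant owl tomato|
|        moon desert|
|      umbrella snow|
|   blackboard light|
|  and compound data|
|    soft everything|
|            capture|

Derivation:
Line 1: ['compound', 'for'] (min_width=12, slack=7)
Line 2: ['elephant', 'owl', 'tomato'] (min_width=19, slack=0)
Line 3: ['moon', 'desert'] (min_width=11, slack=8)
Line 4: ['umbrella', 'snow'] (min_width=13, slack=6)
Line 5: ['blackboard', 'light'] (min_width=16, slack=3)
Line 6: ['and', 'compound', 'data'] (min_width=17, slack=2)
Line 7: ['soft', 'everything'] (min_width=15, slack=4)
Line 8: ['capture'] (min_width=7, slack=12)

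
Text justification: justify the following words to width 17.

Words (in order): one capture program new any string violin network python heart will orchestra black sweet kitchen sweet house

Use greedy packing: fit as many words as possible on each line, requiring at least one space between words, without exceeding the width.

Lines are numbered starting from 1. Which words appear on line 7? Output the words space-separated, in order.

Answer: sweet kitchen

Derivation:
Line 1: ['one', 'capture'] (min_width=11, slack=6)
Line 2: ['program', 'new', 'any'] (min_width=15, slack=2)
Line 3: ['string', 'violin'] (min_width=13, slack=4)
Line 4: ['network', 'python'] (min_width=14, slack=3)
Line 5: ['heart', 'will'] (min_width=10, slack=7)
Line 6: ['orchestra', 'black'] (min_width=15, slack=2)
Line 7: ['sweet', 'kitchen'] (min_width=13, slack=4)
Line 8: ['sweet', 'house'] (min_width=11, slack=6)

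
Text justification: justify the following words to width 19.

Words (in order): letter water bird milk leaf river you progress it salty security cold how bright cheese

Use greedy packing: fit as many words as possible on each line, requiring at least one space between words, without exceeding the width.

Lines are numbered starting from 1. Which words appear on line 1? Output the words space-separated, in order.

Line 1: ['letter', 'water', 'bird'] (min_width=17, slack=2)
Line 2: ['milk', 'leaf', 'river', 'you'] (min_width=19, slack=0)
Line 3: ['progress', 'it', 'salty'] (min_width=17, slack=2)
Line 4: ['security', 'cold', 'how'] (min_width=17, slack=2)
Line 5: ['bright', 'cheese'] (min_width=13, slack=6)

Answer: letter water bird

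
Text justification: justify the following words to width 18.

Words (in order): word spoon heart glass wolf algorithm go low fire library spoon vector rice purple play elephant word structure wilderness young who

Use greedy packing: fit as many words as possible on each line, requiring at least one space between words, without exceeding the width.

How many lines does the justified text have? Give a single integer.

Line 1: ['word', 'spoon', 'heart'] (min_width=16, slack=2)
Line 2: ['glass', 'wolf'] (min_width=10, slack=8)
Line 3: ['algorithm', 'go', 'low'] (min_width=16, slack=2)
Line 4: ['fire', 'library', 'spoon'] (min_width=18, slack=0)
Line 5: ['vector', 'rice', 'purple'] (min_width=18, slack=0)
Line 6: ['play', 'elephant', 'word'] (min_width=18, slack=0)
Line 7: ['structure'] (min_width=9, slack=9)
Line 8: ['wilderness', 'young'] (min_width=16, slack=2)
Line 9: ['who'] (min_width=3, slack=15)
Total lines: 9

Answer: 9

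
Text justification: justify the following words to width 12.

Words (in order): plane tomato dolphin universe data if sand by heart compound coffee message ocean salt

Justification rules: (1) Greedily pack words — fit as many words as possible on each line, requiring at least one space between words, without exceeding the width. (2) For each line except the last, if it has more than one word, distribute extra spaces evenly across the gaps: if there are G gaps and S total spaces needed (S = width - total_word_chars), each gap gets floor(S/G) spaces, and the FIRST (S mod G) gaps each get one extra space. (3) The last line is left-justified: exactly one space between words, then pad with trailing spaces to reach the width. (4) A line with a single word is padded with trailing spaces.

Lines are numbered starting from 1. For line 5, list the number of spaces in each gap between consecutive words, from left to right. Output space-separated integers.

Answer: 5

Derivation:
Line 1: ['plane', 'tomato'] (min_width=12, slack=0)
Line 2: ['dolphin'] (min_width=7, slack=5)
Line 3: ['universe'] (min_width=8, slack=4)
Line 4: ['data', 'if', 'sand'] (min_width=12, slack=0)
Line 5: ['by', 'heart'] (min_width=8, slack=4)
Line 6: ['compound'] (min_width=8, slack=4)
Line 7: ['coffee'] (min_width=6, slack=6)
Line 8: ['message'] (min_width=7, slack=5)
Line 9: ['ocean', 'salt'] (min_width=10, slack=2)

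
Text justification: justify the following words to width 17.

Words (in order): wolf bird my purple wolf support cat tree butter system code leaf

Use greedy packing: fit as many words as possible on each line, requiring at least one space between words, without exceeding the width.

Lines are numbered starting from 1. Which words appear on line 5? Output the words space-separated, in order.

Line 1: ['wolf', 'bird', 'my'] (min_width=12, slack=5)
Line 2: ['purple', 'wolf'] (min_width=11, slack=6)
Line 3: ['support', 'cat', 'tree'] (min_width=16, slack=1)
Line 4: ['butter', 'system'] (min_width=13, slack=4)
Line 5: ['code', 'leaf'] (min_width=9, slack=8)

Answer: code leaf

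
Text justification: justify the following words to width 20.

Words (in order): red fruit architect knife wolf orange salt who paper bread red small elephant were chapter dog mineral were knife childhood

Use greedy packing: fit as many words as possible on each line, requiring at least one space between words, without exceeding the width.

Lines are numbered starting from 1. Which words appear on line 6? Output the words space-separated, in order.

Line 1: ['red', 'fruit', 'architect'] (min_width=19, slack=1)
Line 2: ['knife', 'wolf', 'orange'] (min_width=17, slack=3)
Line 3: ['salt', 'who', 'paper', 'bread'] (min_width=20, slack=0)
Line 4: ['red', 'small', 'elephant'] (min_width=18, slack=2)
Line 5: ['were', 'chapter', 'dog'] (min_width=16, slack=4)
Line 6: ['mineral', 'were', 'knife'] (min_width=18, slack=2)
Line 7: ['childhood'] (min_width=9, slack=11)

Answer: mineral were knife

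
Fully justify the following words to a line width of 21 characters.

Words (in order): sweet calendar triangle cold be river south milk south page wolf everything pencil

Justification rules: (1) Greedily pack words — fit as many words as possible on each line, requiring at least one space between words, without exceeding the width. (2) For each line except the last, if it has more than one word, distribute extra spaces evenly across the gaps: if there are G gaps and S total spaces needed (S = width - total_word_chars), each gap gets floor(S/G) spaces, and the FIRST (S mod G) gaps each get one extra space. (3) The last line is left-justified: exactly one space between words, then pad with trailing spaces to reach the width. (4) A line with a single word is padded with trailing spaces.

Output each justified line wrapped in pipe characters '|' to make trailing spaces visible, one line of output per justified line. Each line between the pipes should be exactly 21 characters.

Line 1: ['sweet', 'calendar'] (min_width=14, slack=7)
Line 2: ['triangle', 'cold', 'be'] (min_width=16, slack=5)
Line 3: ['river', 'south', 'milk'] (min_width=16, slack=5)
Line 4: ['south', 'page', 'wolf'] (min_width=15, slack=6)
Line 5: ['everything', 'pencil'] (min_width=17, slack=4)

Answer: |sweet        calendar|
|triangle    cold   be|
|river    south   milk|
|south    page    wolf|
|everything pencil    |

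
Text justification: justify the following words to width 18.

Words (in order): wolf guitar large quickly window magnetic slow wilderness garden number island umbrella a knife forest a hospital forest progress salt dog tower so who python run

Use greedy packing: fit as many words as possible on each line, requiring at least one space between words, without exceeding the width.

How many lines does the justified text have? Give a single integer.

Line 1: ['wolf', 'guitar', 'large'] (min_width=17, slack=1)
Line 2: ['quickly', 'window'] (min_width=14, slack=4)
Line 3: ['magnetic', 'slow'] (min_width=13, slack=5)
Line 4: ['wilderness', 'garden'] (min_width=17, slack=1)
Line 5: ['number', 'island'] (min_width=13, slack=5)
Line 6: ['umbrella', 'a', 'knife'] (min_width=16, slack=2)
Line 7: ['forest', 'a', 'hospital'] (min_width=17, slack=1)
Line 8: ['forest', 'progress'] (min_width=15, slack=3)
Line 9: ['salt', 'dog', 'tower', 'so'] (min_width=17, slack=1)
Line 10: ['who', 'python', 'run'] (min_width=14, slack=4)
Total lines: 10

Answer: 10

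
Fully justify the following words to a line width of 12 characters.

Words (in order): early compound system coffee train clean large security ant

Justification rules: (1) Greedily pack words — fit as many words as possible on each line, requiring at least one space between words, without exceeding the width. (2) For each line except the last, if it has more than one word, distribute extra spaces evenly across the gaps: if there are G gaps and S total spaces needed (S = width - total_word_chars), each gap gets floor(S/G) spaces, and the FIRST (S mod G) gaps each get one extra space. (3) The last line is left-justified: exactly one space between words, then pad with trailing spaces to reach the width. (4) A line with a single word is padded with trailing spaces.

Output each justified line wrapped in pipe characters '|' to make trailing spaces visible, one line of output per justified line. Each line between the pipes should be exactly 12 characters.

Answer: |early       |
|compound    |
|system      |
|coffee train|
|clean  large|
|security ant|

Derivation:
Line 1: ['early'] (min_width=5, slack=7)
Line 2: ['compound'] (min_width=8, slack=4)
Line 3: ['system'] (min_width=6, slack=6)
Line 4: ['coffee', 'train'] (min_width=12, slack=0)
Line 5: ['clean', 'large'] (min_width=11, slack=1)
Line 6: ['security', 'ant'] (min_width=12, slack=0)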